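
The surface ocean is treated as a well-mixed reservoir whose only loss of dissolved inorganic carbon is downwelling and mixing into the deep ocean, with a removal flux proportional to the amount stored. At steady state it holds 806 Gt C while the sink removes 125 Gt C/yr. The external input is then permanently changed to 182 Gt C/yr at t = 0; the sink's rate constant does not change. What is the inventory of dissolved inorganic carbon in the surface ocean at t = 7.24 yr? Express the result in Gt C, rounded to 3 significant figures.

1050 Gt C

The sink rate constant is k = F₀/M₀ = 125/806 = 0.1551 yr⁻¹.
Solving dM/dt = F₁ − kM with M(0) = M₀ gives M(t) = F₁/k + (M₀ − F₁/k)·e^(−kt).
F₁/k = 182/0.1551 = 1173.5 Gt C; kt = 0.1551 × 7.24 = 1.123, e^(−kt) = 0.3254.
M(7.24) = 1173.5 + (806 − 1173.5) × 0.3254 = 1173.5 − 119.6 = 1054.0 Gt C.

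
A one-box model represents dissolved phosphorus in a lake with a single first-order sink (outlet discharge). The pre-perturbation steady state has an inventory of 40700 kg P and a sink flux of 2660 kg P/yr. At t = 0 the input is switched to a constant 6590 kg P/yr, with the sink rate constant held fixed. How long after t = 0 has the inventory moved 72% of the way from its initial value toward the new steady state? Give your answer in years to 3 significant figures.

τ = M₀/F₀ = 40700/2660 = 15.30 yr.
The remaining gap fraction is e^(−t/τ); 72% covered ⇒ e^(−t/τ) = 0.280.
t = −τ ln(0.280) = 15.30 × 1.273 = 19.48 yr.

19.5 yr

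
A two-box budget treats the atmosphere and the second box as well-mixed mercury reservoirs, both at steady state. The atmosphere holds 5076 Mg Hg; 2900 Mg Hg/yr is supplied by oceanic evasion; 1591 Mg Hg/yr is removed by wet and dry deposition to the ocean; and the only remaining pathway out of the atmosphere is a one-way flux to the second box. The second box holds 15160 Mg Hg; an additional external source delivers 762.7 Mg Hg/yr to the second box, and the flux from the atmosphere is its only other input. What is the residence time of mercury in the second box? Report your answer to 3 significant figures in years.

7.32 yr

Balance the atmosphere: ΣF_in = 2900.0 Mg Hg/yr.
Flux to the second box = ΣF_in − (1591) = 1309.0 Mg Hg/yr.
Total input to the second box = 1309.0 + 762.7 = 2071.7 Mg Hg/yr; at steady state this equals its total output.
τ = M / F = 15160 / 2071.7 = 7.318 yr.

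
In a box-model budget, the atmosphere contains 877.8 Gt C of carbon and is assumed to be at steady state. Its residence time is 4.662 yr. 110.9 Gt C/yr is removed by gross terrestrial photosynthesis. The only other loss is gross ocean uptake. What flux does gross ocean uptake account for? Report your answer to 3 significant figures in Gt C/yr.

77.4 Gt C/yr

Total removal F = M/τ = 877.8 / 4.662 = 188.3 Gt C/yr.
Gross ocean uptake = F − (110.9) = 188.3 − 110.9 = 77.39 Gt C/yr.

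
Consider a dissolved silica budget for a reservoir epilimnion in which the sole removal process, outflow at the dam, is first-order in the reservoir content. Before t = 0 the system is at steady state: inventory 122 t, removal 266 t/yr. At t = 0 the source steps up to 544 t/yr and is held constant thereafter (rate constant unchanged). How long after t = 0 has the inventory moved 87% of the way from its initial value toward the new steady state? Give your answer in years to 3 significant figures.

0.936 yr

τ = M₀/F₀ = 122/266 = 0.4586 yr.
The remaining gap fraction is e^(−t/τ); 87% covered ⇒ e^(−t/τ) = 0.130.
t = −τ ln(0.130) = 0.4586 × 2.040 = 0.9357 yr.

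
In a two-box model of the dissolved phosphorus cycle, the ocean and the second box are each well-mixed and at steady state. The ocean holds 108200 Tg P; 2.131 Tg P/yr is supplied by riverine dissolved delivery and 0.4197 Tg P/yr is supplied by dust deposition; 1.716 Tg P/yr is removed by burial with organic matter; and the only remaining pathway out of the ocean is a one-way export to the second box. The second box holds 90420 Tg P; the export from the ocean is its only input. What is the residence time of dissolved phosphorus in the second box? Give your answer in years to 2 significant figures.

110000 yr

Balance the ocean: ΣF_in = 2.131 + 0.4197 = 2.5507 Tg P/yr.
Export to the second box = ΣF_in − (1.716) = 0.83470 Tg P/yr.
At steady state the output of the second box equals its input, 0.83470 Tg P/yr.
τ = M / F = 90420 / 0.83470 = 108300 yr.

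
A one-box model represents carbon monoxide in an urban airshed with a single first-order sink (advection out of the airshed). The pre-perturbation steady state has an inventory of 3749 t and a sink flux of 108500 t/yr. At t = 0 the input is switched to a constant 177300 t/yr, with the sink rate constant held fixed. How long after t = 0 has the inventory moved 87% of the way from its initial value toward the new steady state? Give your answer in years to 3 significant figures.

τ = M₀/F₀ = 3749/108500 = 0.03455 yr.
The remaining gap fraction is e^(−t/τ); 87% covered ⇒ e^(−t/τ) = 0.130.
t = −τ ln(0.130) = 0.03455 × 2.040 = 0.07050 yr.

0.0705 yr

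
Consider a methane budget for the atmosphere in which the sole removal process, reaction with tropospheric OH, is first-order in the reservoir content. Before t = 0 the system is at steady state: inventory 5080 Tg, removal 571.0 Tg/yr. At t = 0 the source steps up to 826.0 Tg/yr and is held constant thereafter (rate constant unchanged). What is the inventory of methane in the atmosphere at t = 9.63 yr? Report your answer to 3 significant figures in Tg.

6580 Tg

τ = M₀/F₀ = 5080/571.0 = 8.897 yr; rate constant k = 1/τ.
New steady state M_∞ = F₁/k = F₁·τ = 826.0 × 8.897 = 7348.7 Tg.
M(t) = M_∞ + (M₀ − M_∞)·e^(−t/τ); t/τ = 9.63/8.897 = 1.082, so e^(−t/τ) = 0.3388.
M(t) = 7348.7 − 2269 × 0.3388 = 6580.1 Tg.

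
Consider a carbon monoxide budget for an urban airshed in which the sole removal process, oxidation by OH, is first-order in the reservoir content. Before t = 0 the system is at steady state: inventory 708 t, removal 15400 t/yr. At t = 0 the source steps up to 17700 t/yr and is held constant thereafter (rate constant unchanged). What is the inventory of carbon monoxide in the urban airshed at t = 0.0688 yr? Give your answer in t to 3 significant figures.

τ = M₀/F₀ = 708/15400 = 0.04597 yr; rate constant k = 1/τ.
New steady state M_∞ = F₁/k = F₁·τ = 17700 × 0.04597 = 813.74 t.
M(t) = M_∞ + (M₀ − M_∞)·e^(−t/τ); t/τ = 0.0688/0.04597 = 1.496, so e^(−t/τ) = 0.2239.
M(t) = 813.74 − 105.7 × 0.2239 = 790.06 t.

790 t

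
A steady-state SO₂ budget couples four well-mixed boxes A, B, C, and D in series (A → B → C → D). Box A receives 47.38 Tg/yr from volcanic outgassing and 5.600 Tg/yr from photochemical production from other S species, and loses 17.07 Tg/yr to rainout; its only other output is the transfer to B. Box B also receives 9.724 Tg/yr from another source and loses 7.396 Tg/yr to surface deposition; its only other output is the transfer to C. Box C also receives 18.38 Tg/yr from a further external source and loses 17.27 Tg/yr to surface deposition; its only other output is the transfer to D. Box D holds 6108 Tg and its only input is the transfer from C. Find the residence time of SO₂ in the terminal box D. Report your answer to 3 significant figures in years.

Box A: F(A→B) = (47.38 + 5.600) − 17.07 = 35.910 Tg/yr.
Box B: F(B→C) = (35.910 + 9.724) − 7.396 = 38.238 Tg/yr.
Box C: F(C→D) = (38.238 + 18.38) − 17.27 = 39.348 Tg/yr.
Box D throughput = its input = 39.348 Tg/yr; τ = 6108 / 39.348 = 155.2 yr.

155 yr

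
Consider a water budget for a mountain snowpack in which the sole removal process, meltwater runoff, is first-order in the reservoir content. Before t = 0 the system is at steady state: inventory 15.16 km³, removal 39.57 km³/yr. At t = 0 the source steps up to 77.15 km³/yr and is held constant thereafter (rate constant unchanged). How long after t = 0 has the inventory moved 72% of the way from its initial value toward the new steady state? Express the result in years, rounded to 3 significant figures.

0.488 yr

τ = M₀/F₀ = 15.16/39.57 = 0.3831 yr.
The remaining gap fraction is e^(−t/τ); 72% covered ⇒ e^(−t/τ) = 0.280.
t = −τ ln(0.280) = 0.3831 × 1.273 = 0.4877 yr.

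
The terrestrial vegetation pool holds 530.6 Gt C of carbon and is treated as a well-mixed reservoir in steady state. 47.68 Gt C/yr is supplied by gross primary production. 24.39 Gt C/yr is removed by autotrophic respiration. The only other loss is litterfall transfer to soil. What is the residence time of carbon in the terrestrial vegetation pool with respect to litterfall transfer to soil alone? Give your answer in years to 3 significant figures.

At steady state ΣF_in = ΣF_out.
ΣF_in = 47.680 Gt C/yr.
Litterfall transfer to soil flux = ΣF_in − (24.39) = 47.680 − 24.39 = 23.29 Gt C/yr.
τ = M / F = 530.6 / 23.29 = 22.78 yr.

22.8 yr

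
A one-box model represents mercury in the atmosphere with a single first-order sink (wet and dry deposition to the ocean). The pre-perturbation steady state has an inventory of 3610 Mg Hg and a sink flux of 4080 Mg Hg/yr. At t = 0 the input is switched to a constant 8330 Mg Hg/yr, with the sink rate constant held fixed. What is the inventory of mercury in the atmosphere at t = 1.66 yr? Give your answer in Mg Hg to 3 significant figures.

6790 Mg Hg

Residence time τ = M₀/F₀ = 0.8848 yr. The eventual steady state is M_∞ = M₀·(F₁/F₀) = 3610 × 8330/4080 = 7370.4 Mg Hg.
The anomaly ΔM(t) = M(t) − M_∞ decays as ΔM₀·e^(−t/τ) with ΔM₀ = 3610 − 7370.4 = −3760 Mg Hg.
At t = 1.66 yr, e^(−t/τ) = e^(−1.876) = 0.1532, so ΔM = −576.0 Mg Hg and M = 7370.4 − 576.0 = 6794.4 Mg Hg.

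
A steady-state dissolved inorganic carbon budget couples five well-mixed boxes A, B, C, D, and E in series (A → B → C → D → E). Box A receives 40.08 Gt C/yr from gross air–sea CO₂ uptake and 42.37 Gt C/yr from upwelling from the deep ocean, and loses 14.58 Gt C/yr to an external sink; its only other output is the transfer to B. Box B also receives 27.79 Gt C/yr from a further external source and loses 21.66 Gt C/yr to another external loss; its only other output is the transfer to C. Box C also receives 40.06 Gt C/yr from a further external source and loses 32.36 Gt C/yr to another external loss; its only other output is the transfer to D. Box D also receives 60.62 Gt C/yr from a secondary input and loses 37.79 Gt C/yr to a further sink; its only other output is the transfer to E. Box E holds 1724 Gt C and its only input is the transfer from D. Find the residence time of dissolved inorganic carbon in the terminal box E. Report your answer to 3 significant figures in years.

Box A: F(A→B) = (40.08 + 42.37) − 14.58 = 67.870 Gt C/yr.
Box B: F(B→C) = (67.870 + 27.79) − 21.66 = 74.000 Gt C/yr.
Box C: F(C→D) = (74.000 + 40.06) − 32.36 = 81.700 Gt C/yr.
Box D: F(D→E) = (81.700 + 60.62) − 37.79 = 104.53 Gt C/yr.
Box E throughput = its input = 104.53 Gt C/yr; τ = 1724 / 104.53 = 16.49 yr.

16.5 yr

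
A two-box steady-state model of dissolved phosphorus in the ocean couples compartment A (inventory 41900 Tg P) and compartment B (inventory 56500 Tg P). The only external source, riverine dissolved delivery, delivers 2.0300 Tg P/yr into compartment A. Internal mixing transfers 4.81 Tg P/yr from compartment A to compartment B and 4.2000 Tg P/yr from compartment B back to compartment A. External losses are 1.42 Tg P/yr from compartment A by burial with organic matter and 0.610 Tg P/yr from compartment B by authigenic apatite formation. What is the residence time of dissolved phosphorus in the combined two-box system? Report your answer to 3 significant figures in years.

48500 yr

For the system as a whole, the A↔B exchange is internal and contributes nothing to the throughput; only the external sinks remove mass.
M_total = 41900 + 56500 = 98400 Tg P.
ΣF_external_out = 1.42 + 0.610 = 2.0300 Tg P/yr.
τ = M_total / ΣF_ext = 98400 / 2.0300 = 48470 yr.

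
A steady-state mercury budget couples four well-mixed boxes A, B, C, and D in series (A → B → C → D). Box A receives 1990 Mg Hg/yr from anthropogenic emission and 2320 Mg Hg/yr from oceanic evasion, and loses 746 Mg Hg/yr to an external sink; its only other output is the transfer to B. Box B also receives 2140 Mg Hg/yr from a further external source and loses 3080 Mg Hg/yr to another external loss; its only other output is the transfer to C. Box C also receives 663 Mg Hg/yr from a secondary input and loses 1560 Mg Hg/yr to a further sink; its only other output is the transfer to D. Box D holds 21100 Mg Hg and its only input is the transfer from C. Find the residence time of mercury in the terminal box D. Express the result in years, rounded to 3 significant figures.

Box A: F(A→B) = (1990 + 2320) − 746 = 3564.0 Mg Hg/yr.
Box B: F(B→C) = (3564.0 + 2140) − 3080 = 2624.0 Mg Hg/yr.
Box C: F(C→D) = (2624.0 + 663) − 1560 = 1727.0 Mg Hg/yr.
Box D throughput = its input = 1727.0 Mg Hg/yr; τ = 21100 / 1727.0 = 12.22 yr.

12.2 yr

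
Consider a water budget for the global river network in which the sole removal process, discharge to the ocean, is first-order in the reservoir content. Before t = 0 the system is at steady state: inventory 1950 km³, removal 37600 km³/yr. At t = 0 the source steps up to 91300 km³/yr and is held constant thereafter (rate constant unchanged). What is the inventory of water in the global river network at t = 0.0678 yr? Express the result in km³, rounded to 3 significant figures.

3980 km³

τ = M₀/F₀ = 1950/37600 = 0.05186 yr; rate constant k = 1/τ.
New steady state M_∞ = F₁/k = F₁·τ = 91300 × 0.05186 = 4735.0 km³.
M(t) = M_∞ + (M₀ − M_∞)·e^(−t/τ); t/τ = 0.0678/0.05186 = 1.307, so e^(−t/τ) = 0.2705.
M(t) = 4735.0 − 2785 × 0.2705 = 3981.5 km³.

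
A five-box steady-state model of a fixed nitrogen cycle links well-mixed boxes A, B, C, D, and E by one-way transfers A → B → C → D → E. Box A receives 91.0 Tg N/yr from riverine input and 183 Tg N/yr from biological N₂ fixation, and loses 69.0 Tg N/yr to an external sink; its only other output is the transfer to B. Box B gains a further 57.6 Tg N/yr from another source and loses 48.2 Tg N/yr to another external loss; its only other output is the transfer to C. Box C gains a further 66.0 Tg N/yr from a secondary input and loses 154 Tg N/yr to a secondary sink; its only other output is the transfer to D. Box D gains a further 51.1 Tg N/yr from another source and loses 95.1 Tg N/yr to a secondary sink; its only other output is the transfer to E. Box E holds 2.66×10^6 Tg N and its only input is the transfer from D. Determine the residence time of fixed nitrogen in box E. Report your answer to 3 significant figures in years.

Box A: F(A→B) = (91.0 + 183) − 69.0 = 205.00 Tg N/yr.
Box B: F(B→C) = (205.00 + 57.6) − 48.2 = 214.40 Tg N/yr.
Box C: F(C→D) = (214.40 + 66.0) − 154 = 126.40 Tg N/yr.
Box D: F(D→E) = (126.40 + 51.1) − 95.1 = 82.400 Tg N/yr.
Box E throughput = its input = 82.400 Tg N/yr; τ = 2.66×10^6 / 82.400 = 32280 yr.

32300 yr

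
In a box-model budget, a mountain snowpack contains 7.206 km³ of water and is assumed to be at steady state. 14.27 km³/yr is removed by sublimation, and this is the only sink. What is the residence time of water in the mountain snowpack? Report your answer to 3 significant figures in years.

τ = M / F = 7.206 / 14.27 = 0.5050 yr.

0.505 yr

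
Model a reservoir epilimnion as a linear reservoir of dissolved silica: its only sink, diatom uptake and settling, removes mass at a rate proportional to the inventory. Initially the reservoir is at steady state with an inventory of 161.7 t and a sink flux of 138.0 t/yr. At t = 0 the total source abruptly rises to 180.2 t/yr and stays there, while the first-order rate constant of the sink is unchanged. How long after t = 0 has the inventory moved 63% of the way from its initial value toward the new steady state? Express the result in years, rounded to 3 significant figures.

τ = M₀/F₀ = 161.7/138.0 = 1.172 yr.
The remaining gap fraction is e^(−t/τ); 63% covered ⇒ e^(−t/τ) = 0.370.
t = −τ ln(0.370) = 1.172 × 0.9943 = 1.165 yr.

1.17 yr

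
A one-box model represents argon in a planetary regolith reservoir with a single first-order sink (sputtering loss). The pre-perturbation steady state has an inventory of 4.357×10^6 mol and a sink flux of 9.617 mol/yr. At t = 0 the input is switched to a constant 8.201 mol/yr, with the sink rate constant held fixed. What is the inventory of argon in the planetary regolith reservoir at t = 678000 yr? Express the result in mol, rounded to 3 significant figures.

3.86×10^6 mol

τ = M₀/F₀ = 4.357×10^6/9.617 = 453100 yr; rate constant k = 1/τ.
New steady state M_∞ = F₁/k = F₁·τ = 8.201 × 453100 = 3.7155×10^6 mol.
M(t) = M_∞ + (M₀ − M_∞)·e^(−t/τ); t/τ = 678000/453100 = 1.497, so e^(−t/τ) = 0.2239.
M(t) = 3.7155×10^6 + 641500 × 0.2239 = 3.8591×10^6 mol.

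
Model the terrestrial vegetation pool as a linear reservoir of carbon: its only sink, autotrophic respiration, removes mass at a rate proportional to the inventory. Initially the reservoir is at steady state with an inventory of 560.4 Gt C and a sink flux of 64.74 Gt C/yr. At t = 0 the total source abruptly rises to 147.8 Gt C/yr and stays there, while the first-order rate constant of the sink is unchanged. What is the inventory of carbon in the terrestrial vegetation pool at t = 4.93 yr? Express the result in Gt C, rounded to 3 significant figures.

The sink rate constant is k = F₀/M₀ = 64.74/560.4 = 0.1155 yr⁻¹.
Solving dM/dt = F₁ − kM with M(0) = M₀ gives M(t) = F₁/k + (M₀ − F₁/k)·e^(−kt).
F₁/k = 147.8/0.1155 = 1279.4 Gt C; kt = 0.1155 × 4.93 = 0.5695, e^(−kt) = 0.5658.
M(4.93) = 1279.4 + (560.4 − 1279.4) × 0.5658 = 1279.4 − 406.8 = 872.59 Gt C.

873 Gt C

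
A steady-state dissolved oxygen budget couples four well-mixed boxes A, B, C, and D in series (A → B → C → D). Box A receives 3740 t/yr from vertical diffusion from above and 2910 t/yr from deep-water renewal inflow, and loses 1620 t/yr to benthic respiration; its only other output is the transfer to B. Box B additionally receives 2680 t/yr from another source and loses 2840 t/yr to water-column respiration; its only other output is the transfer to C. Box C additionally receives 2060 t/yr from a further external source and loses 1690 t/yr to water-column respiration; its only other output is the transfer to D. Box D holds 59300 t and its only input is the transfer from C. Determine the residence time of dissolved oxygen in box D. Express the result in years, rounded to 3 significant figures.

11.3 yr

Box A: F(A→B) = (3740 + 2910) − 1620 = 5030.0 t/yr.
Box B: F(B→C) = (5030.0 + 2680) − 2840 = 4870.0 t/yr.
Box C: F(C→D) = (4870.0 + 2060) − 1690 = 5240.0 t/yr.
Box D throughput = its input = 5240.0 t/yr; τ = 59300 / 5240.0 = 11.32 yr.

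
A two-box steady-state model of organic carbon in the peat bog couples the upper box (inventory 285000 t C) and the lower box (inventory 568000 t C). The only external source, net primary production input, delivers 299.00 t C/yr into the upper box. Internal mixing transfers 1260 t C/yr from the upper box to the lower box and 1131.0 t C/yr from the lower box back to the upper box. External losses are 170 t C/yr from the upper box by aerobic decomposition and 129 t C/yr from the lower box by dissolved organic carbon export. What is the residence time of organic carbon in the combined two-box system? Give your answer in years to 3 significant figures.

For the system as a whole, the A↔B exchange is internal and contributes nothing to the throughput; only the external sinks remove mass.
M_total = 285000 + 568000 = 853000 t C.
ΣF_external_out = 170 + 129 = 299.00 t C/yr.
τ = M_total / ΣF_ext = 853000 / 299.00 = 2853 yr.

2850 yr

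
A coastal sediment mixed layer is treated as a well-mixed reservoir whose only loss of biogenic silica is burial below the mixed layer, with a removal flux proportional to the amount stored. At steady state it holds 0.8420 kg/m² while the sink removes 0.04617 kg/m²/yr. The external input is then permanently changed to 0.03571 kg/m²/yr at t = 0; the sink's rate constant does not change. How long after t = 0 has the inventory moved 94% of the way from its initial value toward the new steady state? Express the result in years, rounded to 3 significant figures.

51.3 yr

τ = M₀/F₀ = 0.8420/0.04617 = 18.24 yr.
The remaining gap fraction is e^(−t/τ); 94% covered ⇒ e^(−t/τ) = 0.0600.
t = −τ ln(0.0600) = 18.24 × 2.813 = 51.31 yr.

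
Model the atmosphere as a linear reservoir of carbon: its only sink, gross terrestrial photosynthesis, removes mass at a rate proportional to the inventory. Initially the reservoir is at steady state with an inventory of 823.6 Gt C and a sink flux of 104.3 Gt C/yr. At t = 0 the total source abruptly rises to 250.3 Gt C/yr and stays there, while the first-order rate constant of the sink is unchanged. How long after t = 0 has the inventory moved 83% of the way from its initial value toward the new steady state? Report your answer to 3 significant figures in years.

14.0 yr

τ = M₀/F₀ = 823.6/104.3 = 7.896 yr.
The remaining gap fraction is e^(−t/τ); 83% covered ⇒ e^(−t/τ) = 0.170.
t = −τ ln(0.170) = 7.896 × 1.772 = 13.99 yr.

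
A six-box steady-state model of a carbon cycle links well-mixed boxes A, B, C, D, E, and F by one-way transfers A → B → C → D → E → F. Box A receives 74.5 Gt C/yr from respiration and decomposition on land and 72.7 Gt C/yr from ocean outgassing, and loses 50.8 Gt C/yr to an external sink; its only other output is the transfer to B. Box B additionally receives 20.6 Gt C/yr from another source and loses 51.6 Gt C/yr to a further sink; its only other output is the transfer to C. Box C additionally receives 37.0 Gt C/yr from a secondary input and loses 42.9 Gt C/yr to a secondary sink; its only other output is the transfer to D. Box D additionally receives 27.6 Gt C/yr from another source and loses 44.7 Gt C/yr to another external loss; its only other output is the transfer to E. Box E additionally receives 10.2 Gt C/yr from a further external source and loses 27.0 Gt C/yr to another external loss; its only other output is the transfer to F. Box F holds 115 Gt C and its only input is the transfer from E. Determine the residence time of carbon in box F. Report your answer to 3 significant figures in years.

Box A: F(A→B) = (74.5 + 72.7) − 50.8 = 96.400 Gt C/yr.
Box B: F(B→C) = (96.400 + 20.6) − 51.6 = 65.400 Gt C/yr.
Box C: F(C→D) = (65.400 + 37.0) − 42.9 = 59.500 Gt C/yr.
Box D: F(D→E) = (59.500 + 27.6) − 44.7 = 42.400 Gt C/yr.
Box E: F(E→F) = (42.400 + 10.2) − 27.0 = 25.600 Gt C/yr.
Box F throughput = its input = 25.600 Gt C/yr; τ = 115 / 25.600 = 4.492 yr.

4.49 yr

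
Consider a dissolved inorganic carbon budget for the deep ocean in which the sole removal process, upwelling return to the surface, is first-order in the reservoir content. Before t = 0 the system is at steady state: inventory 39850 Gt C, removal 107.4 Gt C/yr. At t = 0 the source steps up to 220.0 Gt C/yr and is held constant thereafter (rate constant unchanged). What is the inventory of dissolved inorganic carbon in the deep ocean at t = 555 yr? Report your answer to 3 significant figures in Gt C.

72300 Gt C

τ = M₀/F₀ = 39850/107.4 = 371.0 yr; rate constant k = 1/τ.
New steady state M_∞ = F₁/k = F₁·τ = 220.0 × 371.0 = 81629 Gt C.
M(t) = M_∞ + (M₀ − M_∞)·e^(−t/τ); t/τ = 555/371.0 = 1.496, so e^(−t/τ) = 0.2241.
M(t) = 81629 − 41780 × 0.2241 = 72268 Gt C.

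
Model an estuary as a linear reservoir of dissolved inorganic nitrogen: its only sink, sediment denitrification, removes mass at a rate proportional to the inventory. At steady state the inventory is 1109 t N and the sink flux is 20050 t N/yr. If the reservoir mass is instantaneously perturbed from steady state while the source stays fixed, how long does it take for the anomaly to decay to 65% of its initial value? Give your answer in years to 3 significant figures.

For a linear reservoir the anomaly decays as exp(−t/τ) with τ = M/F = 1109/20050 = 0.05531 yr.
exp(−t/τ) = 0.65 ⇒ t = −τ ln(0.65) = 0.05531 × 0.4308 = 0.02383 yr.

0.0238 yr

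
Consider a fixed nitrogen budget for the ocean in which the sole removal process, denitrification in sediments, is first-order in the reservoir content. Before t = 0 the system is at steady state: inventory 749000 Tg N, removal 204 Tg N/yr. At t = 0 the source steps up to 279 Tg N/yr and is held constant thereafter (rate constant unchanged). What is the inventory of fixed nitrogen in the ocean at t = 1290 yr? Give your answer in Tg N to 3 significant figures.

Residence time τ = M₀/F₀ = 3672 yr. The eventual steady state is M_∞ = M₀·(F₁/F₀) = 749000 × 279/204 = 1.0244×10^6 Tg N.
The anomaly ΔM(t) = M(t) − M_∞ decays as ΔM₀·e^(−t/τ) with ΔM₀ = 749000 − 1.0244×10^6 = −275400 Tg N.
At t = 1290 yr, e^(−t/τ) = e^(−0.3513) = 0.7037, so ΔM = −193800 Tg N and M = 1.0244×10^6 − 193800 = 830580 Tg N.

831000 Tg N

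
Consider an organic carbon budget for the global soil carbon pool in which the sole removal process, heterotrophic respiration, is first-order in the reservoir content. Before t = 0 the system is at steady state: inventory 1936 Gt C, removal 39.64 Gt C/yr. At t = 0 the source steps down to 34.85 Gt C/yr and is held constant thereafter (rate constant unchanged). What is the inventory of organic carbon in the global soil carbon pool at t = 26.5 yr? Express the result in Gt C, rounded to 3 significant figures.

1840 Gt C

The sink rate constant is k = F₀/M₀ = 39.64/1936 = 0.02048 yr⁻¹.
Solving dM/dt = F₁ − kM with M(0) = M₀ gives M(t) = F₁/k + (M₀ − F₁/k)·e^(−kt).
F₁/k = 34.85/0.02048 = 1702.1 Gt C; kt = 0.02048 × 26.5 = 0.5426, e^(−kt) = 0.5812.
M(26.5) = 1702.1 + (1936 − 1702.1) × 0.5812 = 1702.1 + 136.0 = 1838.0 Gt C.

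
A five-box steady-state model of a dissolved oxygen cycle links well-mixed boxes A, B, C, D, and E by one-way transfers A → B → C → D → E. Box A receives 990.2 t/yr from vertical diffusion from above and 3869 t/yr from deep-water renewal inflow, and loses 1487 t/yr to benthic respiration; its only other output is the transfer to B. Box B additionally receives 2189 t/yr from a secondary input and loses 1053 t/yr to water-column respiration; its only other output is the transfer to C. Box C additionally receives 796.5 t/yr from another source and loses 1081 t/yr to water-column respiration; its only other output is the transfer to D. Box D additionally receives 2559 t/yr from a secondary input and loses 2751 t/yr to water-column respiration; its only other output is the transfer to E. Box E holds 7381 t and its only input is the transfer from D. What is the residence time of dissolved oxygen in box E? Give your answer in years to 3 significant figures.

Box A: F(A→B) = (990.2 + 3869) − 1487 = 3372.2 t/yr.
Box B: F(B→C) = (3372.2 + 2189) − 1053 = 4508.2 t/yr.
Box C: F(C→D) = (4508.2 + 796.5) − 1081 = 4223.7 t/yr.
Box D: F(D→E) = (4223.7 + 2559) − 2751 = 4031.7 t/yr.
Box E throughput = its input = 4031.7 t/yr; τ = 7381 / 4031.7 = 1.831 yr.

1.83 yr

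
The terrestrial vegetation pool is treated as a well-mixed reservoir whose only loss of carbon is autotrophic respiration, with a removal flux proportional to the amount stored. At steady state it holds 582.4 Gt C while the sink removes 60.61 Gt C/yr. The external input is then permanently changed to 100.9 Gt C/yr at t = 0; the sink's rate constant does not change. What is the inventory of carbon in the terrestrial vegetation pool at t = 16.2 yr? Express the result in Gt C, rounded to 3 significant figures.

Residence time τ = M₀/F₀ = 9.609 yr. The eventual steady state is M_∞ = M₀·(F₁/F₀) = 582.4 × 100.9/60.61 = 969.55 Gt C.
The anomaly ΔM(t) = M(t) − M_∞ decays as ΔM₀·e^(−t/τ) with ΔM₀ = 582.4 − 969.55 = −387.1 Gt C.
At t = 16.2 yr, e^(−t/τ) = e^(−1.686) = 0.1853, so ΔM = −71.73 Gt C and M = 969.55 − 71.73 = 897.82 Gt C.

898 Gt C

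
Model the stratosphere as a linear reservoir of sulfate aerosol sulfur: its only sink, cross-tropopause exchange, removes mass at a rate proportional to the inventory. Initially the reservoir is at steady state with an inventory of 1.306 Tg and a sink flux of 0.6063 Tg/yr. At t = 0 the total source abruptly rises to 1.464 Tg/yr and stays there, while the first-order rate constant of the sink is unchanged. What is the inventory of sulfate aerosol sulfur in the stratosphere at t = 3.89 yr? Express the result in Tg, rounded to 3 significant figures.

2.85 Tg

τ = M₀/F₀ = 1.306/0.6063 = 2.154 yr; rate constant k = 1/τ.
New steady state M_∞ = F₁/k = F₁·τ = 1.464 × 2.154 = 3.1535 Tg.
M(t) = M_∞ + (M₀ − M_∞)·e^(−t/τ); t/τ = 3.89/2.154 = 1.806, so e^(−t/τ) = 0.1643.
M(t) = 3.1535 − 1.848 × 0.1643 = 2.8499 Tg.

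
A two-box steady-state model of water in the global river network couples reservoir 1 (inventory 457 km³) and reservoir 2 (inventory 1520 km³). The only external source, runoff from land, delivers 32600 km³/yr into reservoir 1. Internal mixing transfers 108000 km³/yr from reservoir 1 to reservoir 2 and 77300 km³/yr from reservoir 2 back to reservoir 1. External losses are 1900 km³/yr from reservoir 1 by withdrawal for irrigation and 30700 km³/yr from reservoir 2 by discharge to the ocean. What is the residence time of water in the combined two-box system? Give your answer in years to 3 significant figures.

0.0606 yr

Residence time in the combined system uses the total inventory and the total *external* removal — internal exchanges between the two boxes cancel.
M_total = 457 + 1520 = 1977.0 km³.
ΣF_external_out = 1900 + 30700 = 32600 km³/yr.
τ = M_total / ΣF_ext = 1977.0 / 32600 = 0.06064 yr.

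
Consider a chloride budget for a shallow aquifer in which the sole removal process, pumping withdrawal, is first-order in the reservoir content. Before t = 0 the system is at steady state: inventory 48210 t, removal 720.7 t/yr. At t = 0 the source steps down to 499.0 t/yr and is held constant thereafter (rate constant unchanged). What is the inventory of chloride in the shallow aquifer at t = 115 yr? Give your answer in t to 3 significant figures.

The sink rate constant is k = F₀/M₀ = 720.7/48210 = 0.01495 yr⁻¹.
Solving dM/dt = F₁ − kM with M(0) = M₀ gives M(t) = F₁/k + (M₀ − F₁/k)·e^(−kt).
F₁/k = 499.0/0.01495 = 33380 t; kt = 0.01495 × 115 = 1.719, e^(−kt) = 0.1792.
M(115) = 33380 + (48210 − 33380) × 0.1792 = 33380 + 2658 = 36038 t.

36000 t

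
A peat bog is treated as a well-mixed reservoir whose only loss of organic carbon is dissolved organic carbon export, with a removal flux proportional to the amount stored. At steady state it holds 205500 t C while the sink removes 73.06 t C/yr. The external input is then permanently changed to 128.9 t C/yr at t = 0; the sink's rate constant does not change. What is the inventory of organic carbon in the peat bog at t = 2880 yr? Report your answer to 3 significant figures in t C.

306000 t C

τ = M₀/F₀ = 205500/73.06 = 2813 yr; rate constant k = 1/τ.
New steady state M_∞ = F₁/k = F₁·τ = 128.9 × 2813 = 362560 t C.
M(t) = M_∞ + (M₀ − M_∞)·e^(−t/τ); t/τ = 2880/2813 = 1.024, so e^(−t/τ) = 0.3592.
M(t) = 362560 − 157100 × 0.3592 = 306150 t C.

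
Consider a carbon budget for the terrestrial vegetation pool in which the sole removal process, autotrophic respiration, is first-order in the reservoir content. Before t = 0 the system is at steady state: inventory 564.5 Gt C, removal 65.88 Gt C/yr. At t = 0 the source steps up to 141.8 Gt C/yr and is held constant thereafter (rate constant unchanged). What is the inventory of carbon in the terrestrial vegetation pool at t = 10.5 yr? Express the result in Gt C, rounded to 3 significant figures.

The sink rate constant is k = F₀/M₀ = 65.88/564.5 = 0.1167 yr⁻¹.
Solving dM/dt = F₁ − kM with M(0) = M₀ gives M(t) = F₁/k + (M₀ − F₁/k)·e^(−kt).
F₁/k = 141.8/0.1167 = 1215.0 Gt C; kt = 0.1167 × 10.5 = 1.225, e^(−kt) = 0.2936.
M(10.5) = 1215.0 + (564.5 − 1215.0) × 0.2936 = 1215.0 − 191.0 = 1024.0 Gt C.

1020 Gt C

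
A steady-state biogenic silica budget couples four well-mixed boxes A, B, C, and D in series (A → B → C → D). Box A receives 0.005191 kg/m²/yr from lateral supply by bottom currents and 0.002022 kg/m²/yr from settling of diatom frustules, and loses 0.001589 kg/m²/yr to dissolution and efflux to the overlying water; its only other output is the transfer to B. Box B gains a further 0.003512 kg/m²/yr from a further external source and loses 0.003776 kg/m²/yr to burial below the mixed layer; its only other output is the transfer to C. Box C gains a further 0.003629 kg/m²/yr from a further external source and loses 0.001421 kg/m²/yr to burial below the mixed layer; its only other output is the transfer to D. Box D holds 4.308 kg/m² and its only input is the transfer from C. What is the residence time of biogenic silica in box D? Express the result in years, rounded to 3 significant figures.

569 yr

Box A: F(A→B) = (0.005191 + 0.002022) − 0.001589 = 0.0056240 kg/m²/yr.
Box B: F(B→C) = (0.0056240 + 0.003512) − 0.003776 = 0.0053600 kg/m²/yr.
Box C: F(C→D) = (0.0053600 + 0.003629) − 0.001421 = 0.0075680 kg/m²/yr.
Box D throughput = its input = 0.0075680 kg/m²/yr; τ = 4.308 / 0.0075680 = 569.2 yr.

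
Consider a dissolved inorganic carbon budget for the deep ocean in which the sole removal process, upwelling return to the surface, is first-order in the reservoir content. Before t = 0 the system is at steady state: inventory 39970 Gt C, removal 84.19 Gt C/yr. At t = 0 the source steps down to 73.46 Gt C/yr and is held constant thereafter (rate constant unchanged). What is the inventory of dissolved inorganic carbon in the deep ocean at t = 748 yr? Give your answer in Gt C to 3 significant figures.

Residence time τ = M₀/F₀ = 474.8 yr. The eventual steady state is M_∞ = M₀·(F₁/F₀) = 39970 × 73.46/84.19 = 34876 Gt C.
The anomaly ΔM(t) = M(t) − M_∞ decays as ΔM₀·e^(−t/τ) with ΔM₀ = 39970 − 34876 = 5094 Gt C.
At t = 748 yr, e^(−t/τ) = e^(−1.576) = 0.2069, so ΔM = 1054 Gt C and M = 34876 + 1054 = 35930 Gt C.

35900 Gt C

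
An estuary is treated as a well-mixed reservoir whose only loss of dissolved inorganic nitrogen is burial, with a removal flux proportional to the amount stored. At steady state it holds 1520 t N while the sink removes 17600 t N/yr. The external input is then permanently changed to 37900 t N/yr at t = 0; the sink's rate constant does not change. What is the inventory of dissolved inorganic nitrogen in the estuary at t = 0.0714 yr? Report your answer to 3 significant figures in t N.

τ = M₀/F₀ = 1520/17600 = 0.08636 yr; rate constant k = 1/τ.
New steady state M_∞ = F₁/k = F₁·τ = 37900 × 0.08636 = 3273.2 t N.
M(t) = M_∞ + (M₀ − M_∞)·e^(−t/τ); t/τ = 0.0714/0.08636 = 0.8267, so e^(−t/τ) = 0.4375.
M(t) = 3273.2 − 1753 × 0.4375 = 2506.2 t N.

2510 t N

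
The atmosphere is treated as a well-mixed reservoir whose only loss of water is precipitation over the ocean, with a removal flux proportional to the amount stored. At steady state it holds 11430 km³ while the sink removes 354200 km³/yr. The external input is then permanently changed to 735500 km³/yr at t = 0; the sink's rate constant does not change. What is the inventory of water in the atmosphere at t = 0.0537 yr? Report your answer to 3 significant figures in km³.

21400 km³

The sink rate constant is k = F₀/M₀ = 354200/11430 = 30.99 yr⁻¹.
Solving dM/dt = F₁ − kM with M(0) = M₀ gives M(t) = F₁/k + (M₀ − F₁/k)·e^(−kt).
F₁/k = 735500/30.99 = 23735 km³; kt = 30.99 × 0.0537 = 1.664, e^(−kt) = 0.1894.
M(0.0537) = 23735 + (11430 − 23735) × 0.1894 = 23735 − 2330 = 21404 km³.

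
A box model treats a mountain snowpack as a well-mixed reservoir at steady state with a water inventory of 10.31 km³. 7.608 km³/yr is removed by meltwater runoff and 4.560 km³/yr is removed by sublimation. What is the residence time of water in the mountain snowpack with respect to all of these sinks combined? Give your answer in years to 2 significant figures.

0.85 yr

Total removal flux = 7.608 + 4.560 = 12.168 km³/yr.
τ = M / ΣF_out = 10.31 / 12.168 = 0.8473 yr.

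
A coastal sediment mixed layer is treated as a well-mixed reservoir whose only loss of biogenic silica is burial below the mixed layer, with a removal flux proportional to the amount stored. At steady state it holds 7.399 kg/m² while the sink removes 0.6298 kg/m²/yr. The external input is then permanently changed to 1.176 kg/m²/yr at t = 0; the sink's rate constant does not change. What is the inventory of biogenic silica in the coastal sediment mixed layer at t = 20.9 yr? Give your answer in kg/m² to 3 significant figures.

The sink rate constant is k = F₀/M₀ = 0.6298/7.399 = 0.08512 yr⁻¹.
Solving dM/dt = F₁ − kM with M(0) = M₀ gives M(t) = F₁/k + (M₀ − F₁/k)·e^(−kt).
F₁/k = 1.176/0.08512 = 13.816 kg/m²; kt = 0.08512 × 20.9 = 1.779, e^(−kt) = 0.1688.
M(20.9) = 13.816 + (7.399 − 13.816) × 0.1688 = 13.816 − 1.083 = 12.733 kg/m².

12.7 kg/m²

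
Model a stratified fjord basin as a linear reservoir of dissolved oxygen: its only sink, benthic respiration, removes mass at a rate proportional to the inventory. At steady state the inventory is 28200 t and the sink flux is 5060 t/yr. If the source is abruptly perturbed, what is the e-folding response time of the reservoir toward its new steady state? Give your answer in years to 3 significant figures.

For a linear reservoir the response time equals the residence time τ = M/F.
τ = 28200 / 5060 = 5.573 yr.

5.57 yr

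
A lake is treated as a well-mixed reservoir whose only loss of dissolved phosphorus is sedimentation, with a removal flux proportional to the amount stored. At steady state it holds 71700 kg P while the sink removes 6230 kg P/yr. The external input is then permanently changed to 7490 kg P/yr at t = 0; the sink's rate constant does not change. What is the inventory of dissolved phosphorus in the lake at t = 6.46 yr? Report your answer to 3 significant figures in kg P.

77900 kg P

The sink rate constant is k = F₀/M₀ = 6230/71700 = 0.08689 yr⁻¹.
Solving dM/dt = F₁ − kM with M(0) = M₀ gives M(t) = F₁/k + (M₀ − F₁/k)·e^(−kt).
F₁/k = 7490/0.08689 = 86201 kg P; kt = 0.08689 × 6.46 = 0.5613, e^(−kt) = 0.5705.
M(6.46) = 86201 + (71700 − 86201) × 0.5705 = 86201 − 8272 = 77929 kg P.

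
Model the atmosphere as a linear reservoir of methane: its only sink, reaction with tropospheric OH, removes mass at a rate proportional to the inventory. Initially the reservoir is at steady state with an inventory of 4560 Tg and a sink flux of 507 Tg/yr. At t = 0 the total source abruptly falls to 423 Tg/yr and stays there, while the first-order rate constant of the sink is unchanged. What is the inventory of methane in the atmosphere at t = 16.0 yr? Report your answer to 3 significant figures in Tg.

The sink rate constant is k = F₀/M₀ = 507/4560 = 0.1112 yr⁻¹.
Solving dM/dt = F₁ − kM with M(0) = M₀ gives M(t) = F₁/k + (M₀ − F₁/k)·e^(−kt).
F₁/k = 423/0.1112 = 3804.5 Tg; kt = 0.1112 × 16.0 = 1.779, e^(−kt) = 0.1688.
M(16.0) = 3804.5 + (4560 − 3804.5) × 0.1688 = 3804.5 + 127.5 = 3932.0 Tg.

3930 Tg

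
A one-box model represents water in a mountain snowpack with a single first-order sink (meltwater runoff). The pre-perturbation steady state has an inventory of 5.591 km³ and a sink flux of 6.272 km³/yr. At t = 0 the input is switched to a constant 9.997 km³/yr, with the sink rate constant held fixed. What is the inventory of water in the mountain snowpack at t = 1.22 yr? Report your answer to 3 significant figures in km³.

8.07 km³

The sink rate constant is k = F₀/M₀ = 6.272/5.591 = 1.122 yr⁻¹.
Solving dM/dt = F₁ − kM with M(0) = M₀ gives M(t) = F₁/k + (M₀ − F₁/k)·e^(−kt).
F₁/k = 9.997/1.122 = 8.9115 km³; kt = 1.122 × 1.22 = 1.369, e^(−kt) = 0.2545.
M(1.22) = 8.9115 + (5.591 − 8.9115) × 0.2545 = 8.9115 − 0.8450 = 8.0666 km³.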